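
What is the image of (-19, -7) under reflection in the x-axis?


Reflection across x-axis: (x, y) -> (x, -y)
(-19, -7) -> (-19, 7)

(-19, 7)


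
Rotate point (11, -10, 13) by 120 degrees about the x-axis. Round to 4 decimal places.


x' = 11
y' = -10*cos(120) - 13*sin(120) = -6.2583
z' = -10*sin(120) + 13*cos(120) = -15.1603

(11, -6.2583, -15.1603)


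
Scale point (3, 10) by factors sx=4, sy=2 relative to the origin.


Scaling: (x*sx, y*sy) = (3*4, 10*2) = (12, 20)

(12, 20)


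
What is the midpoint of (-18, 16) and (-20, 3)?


Midpoint = ((-18+-20)/2, (16+3)/2) = (-19, 9.5)

(-19, 9.5)


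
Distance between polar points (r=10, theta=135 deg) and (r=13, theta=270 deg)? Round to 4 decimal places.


d = sqrt(r1^2 + r2^2 - 2*r1*r2*cos(t2-t1))
d = sqrt(10^2 + 13^2 - 2*10*13*cos(270-135)) = 21.2802

21.2802


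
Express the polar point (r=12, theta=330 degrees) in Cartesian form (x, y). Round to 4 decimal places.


x = 12 * cos(330) = 10.3923
y = 12 * sin(330) = -6

(10.3923, -6)


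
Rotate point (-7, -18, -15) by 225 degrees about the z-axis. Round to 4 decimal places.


x' = -7*cos(225) - -18*sin(225) = -7.7782
y' = -7*sin(225) + -18*cos(225) = 17.6777
z' = -15

(-7.7782, 17.6777, -15)


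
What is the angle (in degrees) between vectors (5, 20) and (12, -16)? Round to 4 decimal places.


dot = 5*12 + 20*-16 = -260
|u| = 20.6155, |v| = 20
cos(angle) = -0.6306
angle = 129.0939 degrees

129.0939 degrees


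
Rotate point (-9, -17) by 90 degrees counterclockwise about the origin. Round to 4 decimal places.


x' = -9*cos(90) - -17*sin(90) = 17
y' = -9*sin(90) + -17*cos(90) = -9

(17, -9)


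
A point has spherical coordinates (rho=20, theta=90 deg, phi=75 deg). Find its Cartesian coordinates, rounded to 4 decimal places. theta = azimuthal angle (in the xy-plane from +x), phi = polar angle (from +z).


x = 20 * sin(75) * cos(90) = 0
y = 20 * sin(75) * sin(90) = 19.3185
z = 20 * cos(75) = 5.1764

(0, 19.3185, 5.1764)


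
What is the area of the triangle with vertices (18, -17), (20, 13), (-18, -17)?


Area = |x1(y2-y3) + x2(y3-y1) + x3(y1-y2)| / 2
= |18*(13--17) + 20*(-17--17) + -18*(-17-13)| / 2
= 540

540


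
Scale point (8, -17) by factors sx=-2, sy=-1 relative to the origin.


Scaling: (x*sx, y*sy) = (8*-2, -17*-1) = (-16, 17)

(-16, 17)


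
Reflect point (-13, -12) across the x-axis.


Reflection across x-axis: (x, y) -> (x, -y)
(-13, -12) -> (-13, 12)

(-13, 12)


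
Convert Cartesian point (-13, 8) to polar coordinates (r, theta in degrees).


r = sqrt((-13)^2 + 8^2) = 15.2643
theta = atan2(8, -13) = 148.3925 degrees

r = 15.2643, theta = 148.3925 degrees


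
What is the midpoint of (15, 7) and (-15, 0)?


Midpoint = ((15+-15)/2, (7+0)/2) = (0, 3.5)

(0, 3.5)


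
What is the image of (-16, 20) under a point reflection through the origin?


Reflection through origin: (x, y) -> (-x, -y)
(-16, 20) -> (16, -20)

(16, -20)


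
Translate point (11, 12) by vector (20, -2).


Translation: (x+dx, y+dy) = (11+20, 12+-2) = (31, 10)

(31, 10)


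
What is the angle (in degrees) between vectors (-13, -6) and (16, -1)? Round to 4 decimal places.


dot = -13*16 + -6*-1 = -202
|u| = 14.3178, |v| = 16.0312
cos(angle) = -0.8801
angle = 151.6485 degrees

151.6485 degrees


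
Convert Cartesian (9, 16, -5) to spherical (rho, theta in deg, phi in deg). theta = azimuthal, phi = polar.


rho = sqrt(9^2 + 16^2 + (-5)^2) = 19.0263
theta = atan2(16, 9) = 60.6422 deg
phi = acos(-5/19.0263) = 105.2359 deg

rho = 19.0263, theta = 60.6422 deg, phi = 105.2359 deg


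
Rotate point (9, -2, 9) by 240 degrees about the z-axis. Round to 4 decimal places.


x' = 9*cos(240) - -2*sin(240) = -6.2321
y' = 9*sin(240) + -2*cos(240) = -6.7942
z' = 9

(-6.2321, -6.7942, 9)


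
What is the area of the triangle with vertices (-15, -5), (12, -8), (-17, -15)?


Area = |x1(y2-y3) + x2(y3-y1) + x3(y1-y2)| / 2
= |-15*(-8--15) + 12*(-15--5) + -17*(-5--8)| / 2
= 138

138


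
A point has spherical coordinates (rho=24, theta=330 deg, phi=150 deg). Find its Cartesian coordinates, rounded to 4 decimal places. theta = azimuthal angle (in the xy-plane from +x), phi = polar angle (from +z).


x = 24 * sin(150) * cos(330) = 10.3923
y = 24 * sin(150) * sin(330) = -6
z = 24 * cos(150) = -20.7846

(10.3923, -6, -20.7846)


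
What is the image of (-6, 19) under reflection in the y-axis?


Reflection across y-axis: (x, y) -> (-x, y)
(-6, 19) -> (6, 19)

(6, 19)


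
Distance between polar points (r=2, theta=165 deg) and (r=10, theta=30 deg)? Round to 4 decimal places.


d = sqrt(r1^2 + r2^2 - 2*r1*r2*cos(t2-t1))
d = sqrt(2^2 + 10^2 - 2*2*10*cos(30-165)) = 11.5015

11.5015


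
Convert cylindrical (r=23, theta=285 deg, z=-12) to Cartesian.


x = 23 * cos(285) = 5.9528
y = 23 * sin(285) = -22.2163
z = -12

(5.9528, -22.2163, -12)


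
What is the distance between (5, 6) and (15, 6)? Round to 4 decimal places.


d = sqrt((15-5)^2 + (6-6)^2) = 10

10


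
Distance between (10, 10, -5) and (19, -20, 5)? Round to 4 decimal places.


d = sqrt((19-10)^2 + (-20-10)^2 + (5--5)^2) = 32.8786

32.8786


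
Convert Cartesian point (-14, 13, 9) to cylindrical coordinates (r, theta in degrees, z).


r = sqrt((-14)^2 + 13^2) = 19.105
theta = atan2(13, -14) = 137.1211 deg
z = 9

r = 19.105, theta = 137.1211 deg, z = 9


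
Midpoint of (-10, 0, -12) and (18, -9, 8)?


Midpoint = ((-10+18)/2, (0+-9)/2, (-12+8)/2) = (4, -4.5, -2)

(4, -4.5, -2)


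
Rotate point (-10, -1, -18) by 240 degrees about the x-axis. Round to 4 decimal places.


x' = -10
y' = -1*cos(240) - -18*sin(240) = -15.0885
z' = -1*sin(240) + -18*cos(240) = 9.866

(-10, -15.0885, 9.866)


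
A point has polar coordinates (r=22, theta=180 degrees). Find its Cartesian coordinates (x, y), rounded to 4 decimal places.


x = 22 * cos(180) = -22
y = 22 * sin(180) = 0

(-22, 0)


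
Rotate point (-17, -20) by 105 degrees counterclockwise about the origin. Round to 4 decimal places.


x' = -17*cos(105) - -20*sin(105) = 23.7184
y' = -17*sin(105) + -20*cos(105) = -11.2444

(23.7184, -11.2444)


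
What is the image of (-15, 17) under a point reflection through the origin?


Reflection through origin: (x, y) -> (-x, -y)
(-15, 17) -> (15, -17)

(15, -17)


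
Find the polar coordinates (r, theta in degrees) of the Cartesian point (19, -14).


r = sqrt(19^2 + (-14)^2) = 23.6008
theta = atan2(-14, 19) = 323.6156 degrees

r = 23.6008, theta = 323.6156 degrees


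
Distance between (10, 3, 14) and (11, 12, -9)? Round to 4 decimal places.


d = sqrt((11-10)^2 + (12-3)^2 + (-9-14)^2) = 24.7184

24.7184


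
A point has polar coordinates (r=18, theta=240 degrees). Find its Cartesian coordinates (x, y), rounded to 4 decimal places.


x = 18 * cos(240) = -9
y = 18 * sin(240) = -15.5885

(-9, -15.5885)


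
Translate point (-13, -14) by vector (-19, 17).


Translation: (x+dx, y+dy) = (-13+-19, -14+17) = (-32, 3)

(-32, 3)


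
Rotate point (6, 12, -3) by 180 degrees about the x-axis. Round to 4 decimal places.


x' = 6
y' = 12*cos(180) - -3*sin(180) = -12
z' = 12*sin(180) + -3*cos(180) = 3

(6, -12, 3)


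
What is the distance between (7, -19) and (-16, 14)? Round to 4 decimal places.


d = sqrt((-16-7)^2 + (14--19)^2) = 40.2244

40.2244


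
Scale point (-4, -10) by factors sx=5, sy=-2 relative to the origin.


Scaling: (x*sx, y*sy) = (-4*5, -10*-2) = (-20, 20)

(-20, 20)


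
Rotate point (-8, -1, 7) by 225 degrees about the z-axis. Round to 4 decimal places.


x' = -8*cos(225) - -1*sin(225) = 4.9497
y' = -8*sin(225) + -1*cos(225) = 6.364
z' = 7

(4.9497, 6.364, 7)


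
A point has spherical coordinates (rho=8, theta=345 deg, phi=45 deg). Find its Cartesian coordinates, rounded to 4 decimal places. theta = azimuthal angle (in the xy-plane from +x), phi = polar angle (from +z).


x = 8 * sin(45) * cos(345) = 5.4641
y = 8 * sin(45) * sin(345) = -1.4641
z = 8 * cos(45) = 5.6569

(5.4641, -1.4641, 5.6569)


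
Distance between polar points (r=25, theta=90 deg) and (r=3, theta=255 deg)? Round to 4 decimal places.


d = sqrt(r1^2 + r2^2 - 2*r1*r2*cos(t2-t1))
d = sqrt(25^2 + 3^2 - 2*25*3*cos(255-90)) = 27.9086

27.9086


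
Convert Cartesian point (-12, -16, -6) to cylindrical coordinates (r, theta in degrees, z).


r = sqrt((-12)^2 + (-16)^2) = 20
theta = atan2(-16, -12) = 233.1301 deg
z = -6

r = 20, theta = 233.1301 deg, z = -6


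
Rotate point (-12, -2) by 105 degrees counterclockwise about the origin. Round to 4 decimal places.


x' = -12*cos(105) - -2*sin(105) = 5.0377
y' = -12*sin(105) + -2*cos(105) = -11.0735

(5.0377, -11.0735)


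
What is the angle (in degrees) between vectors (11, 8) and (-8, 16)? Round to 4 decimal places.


dot = 11*-8 + 8*16 = 40
|u| = 13.6015, |v| = 17.8885
cos(angle) = 0.1644
angle = 80.5377 degrees

80.5377 degrees


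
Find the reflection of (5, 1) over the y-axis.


Reflection across y-axis: (x, y) -> (-x, y)
(5, 1) -> (-5, 1)

(-5, 1)


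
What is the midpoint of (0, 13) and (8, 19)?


Midpoint = ((0+8)/2, (13+19)/2) = (4, 16)

(4, 16)


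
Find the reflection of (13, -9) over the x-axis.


Reflection across x-axis: (x, y) -> (x, -y)
(13, -9) -> (13, 9)

(13, 9)


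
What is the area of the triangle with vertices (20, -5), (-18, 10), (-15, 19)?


Area = |x1(y2-y3) + x2(y3-y1) + x3(y1-y2)| / 2
= |20*(10-19) + -18*(19--5) + -15*(-5-10)| / 2
= 193.5

193.5


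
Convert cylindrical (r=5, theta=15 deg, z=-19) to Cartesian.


x = 5 * cos(15) = 4.8296
y = 5 * sin(15) = 1.2941
z = -19

(4.8296, 1.2941, -19)


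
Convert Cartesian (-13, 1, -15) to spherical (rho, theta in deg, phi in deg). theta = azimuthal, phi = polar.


rho = sqrt((-13)^2 + 1^2 + (-15)^2) = 19.8746
theta = atan2(1, -13) = 175.6013 deg
phi = acos(-15/19.8746) = 139.002 deg

rho = 19.8746, theta = 175.6013 deg, phi = 139.002 deg


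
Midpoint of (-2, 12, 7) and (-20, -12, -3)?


Midpoint = ((-2+-20)/2, (12+-12)/2, (7+-3)/2) = (-11, 0, 2)

(-11, 0, 2)


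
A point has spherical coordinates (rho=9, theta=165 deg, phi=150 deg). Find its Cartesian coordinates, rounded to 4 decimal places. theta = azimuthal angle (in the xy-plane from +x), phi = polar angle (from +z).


x = 9 * sin(150) * cos(165) = -4.3467
y = 9 * sin(150) * sin(165) = 1.1647
z = 9 * cos(150) = -7.7942

(-4.3467, 1.1647, -7.7942)


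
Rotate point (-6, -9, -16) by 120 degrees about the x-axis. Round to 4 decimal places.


x' = -6
y' = -9*cos(120) - -16*sin(120) = 18.3564
z' = -9*sin(120) + -16*cos(120) = 0.2058

(-6, 18.3564, 0.2058)


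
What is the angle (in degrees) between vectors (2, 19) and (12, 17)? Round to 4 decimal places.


dot = 2*12 + 19*17 = 347
|u| = 19.105, |v| = 20.8087
cos(angle) = 0.8728
angle = 29.2086 degrees

29.2086 degrees


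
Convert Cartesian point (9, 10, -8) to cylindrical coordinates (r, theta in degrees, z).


r = sqrt(9^2 + 10^2) = 13.4536
theta = atan2(10, 9) = 48.0128 deg
z = -8

r = 13.4536, theta = 48.0128 deg, z = -8


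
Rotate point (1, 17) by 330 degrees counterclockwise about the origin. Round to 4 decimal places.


x' = 1*cos(330) - 17*sin(330) = 9.366
y' = 1*sin(330) + 17*cos(330) = 14.2224

(9.366, 14.2224)


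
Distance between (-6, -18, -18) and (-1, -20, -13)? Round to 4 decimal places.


d = sqrt((-1--6)^2 + (-20--18)^2 + (-13--18)^2) = 7.3485

7.3485


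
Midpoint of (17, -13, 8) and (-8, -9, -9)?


Midpoint = ((17+-8)/2, (-13+-9)/2, (8+-9)/2) = (4.5, -11, -0.5)

(4.5, -11, -0.5)


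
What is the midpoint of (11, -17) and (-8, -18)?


Midpoint = ((11+-8)/2, (-17+-18)/2) = (1.5, -17.5)

(1.5, -17.5)


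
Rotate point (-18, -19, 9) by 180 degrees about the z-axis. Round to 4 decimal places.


x' = -18*cos(180) - -19*sin(180) = 18
y' = -18*sin(180) + -19*cos(180) = 19
z' = 9

(18, 19, 9)


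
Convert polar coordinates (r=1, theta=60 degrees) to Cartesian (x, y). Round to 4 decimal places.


x = 1 * cos(60) = 0.5
y = 1 * sin(60) = 0.866

(0.5, 0.866)


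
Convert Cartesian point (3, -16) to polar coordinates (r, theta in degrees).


r = sqrt(3^2 + (-16)^2) = 16.2788
theta = atan2(-16, 3) = 280.6197 degrees

r = 16.2788, theta = 280.6197 degrees


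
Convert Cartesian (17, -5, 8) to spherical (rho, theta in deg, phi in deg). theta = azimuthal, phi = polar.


rho = sqrt(17^2 + (-5)^2 + 8^2) = 19.4422
theta = atan2(-5, 17) = 343.6105 deg
phi = acos(8/19.4422) = 65.7024 deg

rho = 19.4422, theta = 343.6105 deg, phi = 65.7024 deg


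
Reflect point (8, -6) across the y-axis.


Reflection across y-axis: (x, y) -> (-x, y)
(8, -6) -> (-8, -6)

(-8, -6)


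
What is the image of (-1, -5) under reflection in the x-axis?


Reflection across x-axis: (x, y) -> (x, -y)
(-1, -5) -> (-1, 5)

(-1, 5)


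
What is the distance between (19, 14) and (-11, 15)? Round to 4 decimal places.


d = sqrt((-11-19)^2 + (15-14)^2) = 30.0167

30.0167


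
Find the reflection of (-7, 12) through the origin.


Reflection through origin: (x, y) -> (-x, -y)
(-7, 12) -> (7, -12)

(7, -12)


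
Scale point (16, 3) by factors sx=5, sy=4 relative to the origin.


Scaling: (x*sx, y*sy) = (16*5, 3*4) = (80, 12)

(80, 12)


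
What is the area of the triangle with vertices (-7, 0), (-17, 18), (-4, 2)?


Area = |x1(y2-y3) + x2(y3-y1) + x3(y1-y2)| / 2
= |-7*(18-2) + -17*(2-0) + -4*(0-18)| / 2
= 37

37


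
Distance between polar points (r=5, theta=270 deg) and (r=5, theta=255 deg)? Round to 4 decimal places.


d = sqrt(r1^2 + r2^2 - 2*r1*r2*cos(t2-t1))
d = sqrt(5^2 + 5^2 - 2*5*5*cos(255-270)) = 1.3053

1.3053


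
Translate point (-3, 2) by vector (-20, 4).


Translation: (x+dx, y+dy) = (-3+-20, 2+4) = (-23, 6)

(-23, 6)


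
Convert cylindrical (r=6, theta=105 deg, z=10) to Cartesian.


x = 6 * cos(105) = -1.5529
y = 6 * sin(105) = 5.7956
z = 10

(-1.5529, 5.7956, 10)


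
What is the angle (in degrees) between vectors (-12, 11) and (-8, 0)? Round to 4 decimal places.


dot = -12*-8 + 11*0 = 96
|u| = 16.2788, |v| = 8
cos(angle) = 0.7372
angle = 42.5104 degrees

42.5104 degrees


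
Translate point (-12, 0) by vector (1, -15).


Translation: (x+dx, y+dy) = (-12+1, 0+-15) = (-11, -15)

(-11, -15)


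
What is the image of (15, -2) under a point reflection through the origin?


Reflection through origin: (x, y) -> (-x, -y)
(15, -2) -> (-15, 2)

(-15, 2)


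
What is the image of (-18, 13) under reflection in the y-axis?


Reflection across y-axis: (x, y) -> (-x, y)
(-18, 13) -> (18, 13)

(18, 13)


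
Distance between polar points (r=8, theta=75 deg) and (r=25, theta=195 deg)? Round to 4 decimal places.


d = sqrt(r1^2 + r2^2 - 2*r1*r2*cos(t2-t1))
d = sqrt(8^2 + 25^2 - 2*8*25*cos(195-75)) = 29.8161

29.8161


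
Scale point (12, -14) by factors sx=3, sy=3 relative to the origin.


Scaling: (x*sx, y*sy) = (12*3, -14*3) = (36, -42)

(36, -42)


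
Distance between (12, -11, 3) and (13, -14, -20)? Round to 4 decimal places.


d = sqrt((13-12)^2 + (-14--11)^2 + (-20-3)^2) = 23.2164

23.2164


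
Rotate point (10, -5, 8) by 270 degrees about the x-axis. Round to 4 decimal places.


x' = 10
y' = -5*cos(270) - 8*sin(270) = 8
z' = -5*sin(270) + 8*cos(270) = 5

(10, 8, 5)


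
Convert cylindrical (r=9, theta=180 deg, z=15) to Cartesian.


x = 9 * cos(180) = -9
y = 9 * sin(180) = 0
z = 15

(-9, 0, 15)


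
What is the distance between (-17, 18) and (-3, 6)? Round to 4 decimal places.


d = sqrt((-3--17)^2 + (6-18)^2) = 18.4391

18.4391


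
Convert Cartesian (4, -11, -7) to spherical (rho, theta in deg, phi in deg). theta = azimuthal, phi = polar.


rho = sqrt(4^2 + (-11)^2 + (-7)^2) = 13.6382
theta = atan2(-11, 4) = 289.9831 deg
phi = acos(-7/13.6382) = 120.8815 deg

rho = 13.6382, theta = 289.9831 deg, phi = 120.8815 deg


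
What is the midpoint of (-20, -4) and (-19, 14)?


Midpoint = ((-20+-19)/2, (-4+14)/2) = (-19.5, 5)

(-19.5, 5)


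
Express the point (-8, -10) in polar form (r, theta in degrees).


r = sqrt((-8)^2 + (-10)^2) = 12.8062
theta = atan2(-10, -8) = 231.3402 degrees

r = 12.8062, theta = 231.3402 degrees


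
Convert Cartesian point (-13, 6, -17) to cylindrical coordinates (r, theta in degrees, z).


r = sqrt((-13)^2 + 6^2) = 14.3178
theta = atan2(6, -13) = 155.2249 deg
z = -17

r = 14.3178, theta = 155.2249 deg, z = -17


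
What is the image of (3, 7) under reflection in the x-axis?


Reflection across x-axis: (x, y) -> (x, -y)
(3, 7) -> (3, -7)

(3, -7)


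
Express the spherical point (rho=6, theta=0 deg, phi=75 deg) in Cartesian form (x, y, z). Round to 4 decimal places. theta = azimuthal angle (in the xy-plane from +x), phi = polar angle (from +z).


x = 6 * sin(75) * cos(0) = 5.7956
y = 6 * sin(75) * sin(0) = 0
z = 6 * cos(75) = 1.5529

(5.7956, 0, 1.5529)


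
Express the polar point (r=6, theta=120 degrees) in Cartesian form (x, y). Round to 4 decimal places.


x = 6 * cos(120) = -3
y = 6 * sin(120) = 5.1962

(-3, 5.1962)


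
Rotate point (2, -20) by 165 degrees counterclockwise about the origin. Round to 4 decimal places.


x' = 2*cos(165) - -20*sin(165) = 3.2445
y' = 2*sin(165) + -20*cos(165) = 19.8362

(3.2445, 19.8362)


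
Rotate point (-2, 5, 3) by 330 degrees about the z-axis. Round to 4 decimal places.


x' = -2*cos(330) - 5*sin(330) = 0.7679
y' = -2*sin(330) + 5*cos(330) = 5.3301
z' = 3

(0.7679, 5.3301, 3)


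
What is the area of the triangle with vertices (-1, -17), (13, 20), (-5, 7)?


Area = |x1(y2-y3) + x2(y3-y1) + x3(y1-y2)| / 2
= |-1*(20-7) + 13*(7--17) + -5*(-17-20)| / 2
= 242

242


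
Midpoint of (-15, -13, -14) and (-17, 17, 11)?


Midpoint = ((-15+-17)/2, (-13+17)/2, (-14+11)/2) = (-16, 2, -1.5)

(-16, 2, -1.5)


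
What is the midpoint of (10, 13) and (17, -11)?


Midpoint = ((10+17)/2, (13+-11)/2) = (13.5, 1)

(13.5, 1)


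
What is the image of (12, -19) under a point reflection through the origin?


Reflection through origin: (x, y) -> (-x, -y)
(12, -19) -> (-12, 19)

(-12, 19)


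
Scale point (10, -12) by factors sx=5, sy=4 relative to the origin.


Scaling: (x*sx, y*sy) = (10*5, -12*4) = (50, -48)

(50, -48)


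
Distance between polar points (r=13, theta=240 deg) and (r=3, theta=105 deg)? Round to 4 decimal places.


d = sqrt(r1^2 + r2^2 - 2*r1*r2*cos(t2-t1))
d = sqrt(13^2 + 3^2 - 2*13*3*cos(105-240)) = 15.2694

15.2694


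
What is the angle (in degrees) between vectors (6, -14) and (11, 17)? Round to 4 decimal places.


dot = 6*11 + -14*17 = -172
|u| = 15.2315, |v| = 20.2485
cos(angle) = -0.5577
angle = 123.8962 degrees

123.8962 degrees


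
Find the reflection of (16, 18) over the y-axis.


Reflection across y-axis: (x, y) -> (-x, y)
(16, 18) -> (-16, 18)

(-16, 18)


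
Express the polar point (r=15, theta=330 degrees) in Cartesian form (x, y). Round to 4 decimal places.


x = 15 * cos(330) = 12.9904
y = 15 * sin(330) = -7.5

(12.9904, -7.5)


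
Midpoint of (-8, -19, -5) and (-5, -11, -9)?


Midpoint = ((-8+-5)/2, (-19+-11)/2, (-5+-9)/2) = (-6.5, -15, -7)

(-6.5, -15, -7)


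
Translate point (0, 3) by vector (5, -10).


Translation: (x+dx, y+dy) = (0+5, 3+-10) = (5, -7)

(5, -7)


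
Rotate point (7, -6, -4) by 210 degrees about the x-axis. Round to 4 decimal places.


x' = 7
y' = -6*cos(210) - -4*sin(210) = 3.1962
z' = -6*sin(210) + -4*cos(210) = 6.4641

(7, 3.1962, 6.4641)


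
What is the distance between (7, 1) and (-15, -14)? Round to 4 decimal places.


d = sqrt((-15-7)^2 + (-14-1)^2) = 26.6271

26.6271


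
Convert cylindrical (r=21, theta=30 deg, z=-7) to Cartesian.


x = 21 * cos(30) = 18.1865
y = 21 * sin(30) = 10.5
z = -7

(18.1865, 10.5, -7)


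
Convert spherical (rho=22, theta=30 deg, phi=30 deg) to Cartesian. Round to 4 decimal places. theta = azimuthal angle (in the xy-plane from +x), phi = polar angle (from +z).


x = 22 * sin(30) * cos(30) = 9.5263
y = 22 * sin(30) * sin(30) = 5.5
z = 22 * cos(30) = 19.0526

(9.5263, 5.5, 19.0526)


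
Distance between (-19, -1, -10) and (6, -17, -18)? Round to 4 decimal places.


d = sqrt((6--19)^2 + (-17--1)^2 + (-18--10)^2) = 30.7409

30.7409


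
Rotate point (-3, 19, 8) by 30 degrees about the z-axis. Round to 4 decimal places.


x' = -3*cos(30) - 19*sin(30) = -12.0981
y' = -3*sin(30) + 19*cos(30) = 14.9545
z' = 8

(-12.0981, 14.9545, 8)


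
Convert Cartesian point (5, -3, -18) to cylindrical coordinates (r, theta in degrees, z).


r = sqrt(5^2 + (-3)^2) = 5.831
theta = atan2(-3, 5) = 329.0362 deg
z = -18

r = 5.831, theta = 329.0362 deg, z = -18


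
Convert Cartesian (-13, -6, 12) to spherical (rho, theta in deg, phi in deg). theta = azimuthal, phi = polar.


rho = sqrt((-13)^2 + (-6)^2 + 12^2) = 18.6815
theta = atan2(-6, -13) = 204.7751 deg
phi = acos(12/18.6815) = 50.0331 deg

rho = 18.6815, theta = 204.7751 deg, phi = 50.0331 deg


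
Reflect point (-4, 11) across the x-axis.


Reflection across x-axis: (x, y) -> (x, -y)
(-4, 11) -> (-4, -11)

(-4, -11)


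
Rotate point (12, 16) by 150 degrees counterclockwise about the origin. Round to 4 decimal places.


x' = 12*cos(150) - 16*sin(150) = -18.3923
y' = 12*sin(150) + 16*cos(150) = -7.8564

(-18.3923, -7.8564)


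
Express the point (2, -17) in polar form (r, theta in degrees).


r = sqrt(2^2 + (-17)^2) = 17.1172
theta = atan2(-17, 2) = 276.7098 degrees

r = 17.1172, theta = 276.7098 degrees


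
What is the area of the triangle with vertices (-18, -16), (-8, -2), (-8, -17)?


Area = |x1(y2-y3) + x2(y3-y1) + x3(y1-y2)| / 2
= |-18*(-2--17) + -8*(-17--16) + -8*(-16--2)| / 2
= 75

75


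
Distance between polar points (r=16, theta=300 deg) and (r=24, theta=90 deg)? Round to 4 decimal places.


d = sqrt(r1^2 + r2^2 - 2*r1*r2*cos(t2-t1))
d = sqrt(16^2 + 24^2 - 2*16*24*cos(90-300)) = 38.6925

38.6925


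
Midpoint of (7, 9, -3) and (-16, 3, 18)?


Midpoint = ((7+-16)/2, (9+3)/2, (-3+18)/2) = (-4.5, 6, 7.5)

(-4.5, 6, 7.5)


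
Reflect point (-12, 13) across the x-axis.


Reflection across x-axis: (x, y) -> (x, -y)
(-12, 13) -> (-12, -13)

(-12, -13)


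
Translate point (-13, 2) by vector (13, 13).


Translation: (x+dx, y+dy) = (-13+13, 2+13) = (0, 15)

(0, 15)


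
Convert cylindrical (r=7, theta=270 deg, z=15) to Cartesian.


x = 7 * cos(270) = 0
y = 7 * sin(270) = -7
z = 15

(0, -7, 15)


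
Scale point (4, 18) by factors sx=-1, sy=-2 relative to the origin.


Scaling: (x*sx, y*sy) = (4*-1, 18*-2) = (-4, -36)

(-4, -36)


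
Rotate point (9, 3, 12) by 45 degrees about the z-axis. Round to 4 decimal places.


x' = 9*cos(45) - 3*sin(45) = 4.2426
y' = 9*sin(45) + 3*cos(45) = 8.4853
z' = 12

(4.2426, 8.4853, 12)


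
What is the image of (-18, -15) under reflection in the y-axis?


Reflection across y-axis: (x, y) -> (-x, y)
(-18, -15) -> (18, -15)

(18, -15)


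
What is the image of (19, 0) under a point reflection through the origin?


Reflection through origin: (x, y) -> (-x, -y)
(19, 0) -> (-19, 0)

(-19, 0)


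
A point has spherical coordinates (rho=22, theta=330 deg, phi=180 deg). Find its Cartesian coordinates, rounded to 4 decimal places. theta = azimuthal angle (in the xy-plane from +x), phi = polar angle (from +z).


x = 22 * sin(180) * cos(330) = 0
y = 22 * sin(180) * sin(330) = 0
z = 22 * cos(180) = -22

(0, 0, -22)


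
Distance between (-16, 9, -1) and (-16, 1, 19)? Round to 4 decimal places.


d = sqrt((-16--16)^2 + (1-9)^2 + (19--1)^2) = 21.5407

21.5407


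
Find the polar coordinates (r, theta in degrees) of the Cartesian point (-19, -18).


r = sqrt((-19)^2 + (-18)^2) = 26.1725
theta = atan2(-18, -19) = 223.4518 degrees

r = 26.1725, theta = 223.4518 degrees


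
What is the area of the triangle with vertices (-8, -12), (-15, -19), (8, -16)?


Area = |x1(y2-y3) + x2(y3-y1) + x3(y1-y2)| / 2
= |-8*(-19--16) + -15*(-16--12) + 8*(-12--19)| / 2
= 70

70


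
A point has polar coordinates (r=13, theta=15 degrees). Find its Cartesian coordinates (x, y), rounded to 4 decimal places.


x = 13 * cos(15) = 12.557
y = 13 * sin(15) = 3.3646

(12.557, 3.3646)


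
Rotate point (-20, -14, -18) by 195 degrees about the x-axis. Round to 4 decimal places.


x' = -20
y' = -14*cos(195) - -18*sin(195) = 8.8642
z' = -14*sin(195) + -18*cos(195) = 21.0101

(-20, 8.8642, 21.0101)


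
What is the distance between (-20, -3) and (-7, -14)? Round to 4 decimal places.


d = sqrt((-7--20)^2 + (-14--3)^2) = 17.0294

17.0294


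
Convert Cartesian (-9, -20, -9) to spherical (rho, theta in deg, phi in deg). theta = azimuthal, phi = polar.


rho = sqrt((-9)^2 + (-20)^2 + (-9)^2) = 23.7065
theta = atan2(-20, -9) = 245.7723 deg
phi = acos(-9/23.7065) = 112.3115 deg

rho = 23.7065, theta = 245.7723 deg, phi = 112.3115 deg


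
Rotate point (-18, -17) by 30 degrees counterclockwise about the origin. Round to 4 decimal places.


x' = -18*cos(30) - -17*sin(30) = -7.0885
y' = -18*sin(30) + -17*cos(30) = -23.7224

(-7.0885, -23.7224)


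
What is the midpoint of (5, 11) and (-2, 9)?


Midpoint = ((5+-2)/2, (11+9)/2) = (1.5, 10)

(1.5, 10)


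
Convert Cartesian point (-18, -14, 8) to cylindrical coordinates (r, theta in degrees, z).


r = sqrt((-18)^2 + (-14)^2) = 22.8035
theta = atan2(-14, -18) = 217.875 deg
z = 8

r = 22.8035, theta = 217.875 deg, z = 8


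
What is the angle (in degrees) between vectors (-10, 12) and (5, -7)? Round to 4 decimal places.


dot = -10*5 + 12*-7 = -134
|u| = 15.6205, |v| = 8.6023
cos(angle) = -0.9972
angle = 175.7321 degrees

175.7321 degrees


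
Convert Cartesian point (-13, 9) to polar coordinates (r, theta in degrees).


r = sqrt((-13)^2 + 9^2) = 15.8114
theta = atan2(9, -13) = 145.3048 degrees

r = 15.8114, theta = 145.3048 degrees


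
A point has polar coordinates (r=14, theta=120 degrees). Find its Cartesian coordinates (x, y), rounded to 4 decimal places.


x = 14 * cos(120) = -7
y = 14 * sin(120) = 12.1244

(-7, 12.1244)


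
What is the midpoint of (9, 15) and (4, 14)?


Midpoint = ((9+4)/2, (15+14)/2) = (6.5, 14.5)

(6.5, 14.5)


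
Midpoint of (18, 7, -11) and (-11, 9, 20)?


Midpoint = ((18+-11)/2, (7+9)/2, (-11+20)/2) = (3.5, 8, 4.5)

(3.5, 8, 4.5)


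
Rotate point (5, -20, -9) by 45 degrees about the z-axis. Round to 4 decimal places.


x' = 5*cos(45) - -20*sin(45) = 17.6777
y' = 5*sin(45) + -20*cos(45) = -10.6066
z' = -9

(17.6777, -10.6066, -9)


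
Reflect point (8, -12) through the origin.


Reflection through origin: (x, y) -> (-x, -y)
(8, -12) -> (-8, 12)

(-8, 12)


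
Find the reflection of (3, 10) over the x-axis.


Reflection across x-axis: (x, y) -> (x, -y)
(3, 10) -> (3, -10)

(3, -10)


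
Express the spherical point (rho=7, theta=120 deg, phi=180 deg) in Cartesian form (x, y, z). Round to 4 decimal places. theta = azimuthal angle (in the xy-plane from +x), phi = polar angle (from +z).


x = 7 * sin(180) * cos(120) = 0
y = 7 * sin(180) * sin(120) = 0
z = 7 * cos(180) = -7

(0, 0, -7)


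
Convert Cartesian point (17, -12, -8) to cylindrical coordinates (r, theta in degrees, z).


r = sqrt(17^2 + (-12)^2) = 20.8087
theta = atan2(-12, 17) = 324.7824 deg
z = -8

r = 20.8087, theta = 324.7824 deg, z = -8


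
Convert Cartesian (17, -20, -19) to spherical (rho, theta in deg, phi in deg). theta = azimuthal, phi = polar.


rho = sqrt(17^2 + (-20)^2 + (-19)^2) = 32.4037
theta = atan2(-20, 17) = 310.3645 deg
phi = acos(-19/32.4037) = 125.8986 deg

rho = 32.4037, theta = 310.3645 deg, phi = 125.8986 deg


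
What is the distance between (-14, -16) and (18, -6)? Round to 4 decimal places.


d = sqrt((18--14)^2 + (-6--16)^2) = 33.5261

33.5261


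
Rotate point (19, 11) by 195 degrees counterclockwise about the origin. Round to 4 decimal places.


x' = 19*cos(195) - 11*sin(195) = -15.5056
y' = 19*sin(195) + 11*cos(195) = -15.5427

(-15.5056, -15.5427)


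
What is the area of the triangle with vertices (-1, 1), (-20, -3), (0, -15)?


Area = |x1(y2-y3) + x2(y3-y1) + x3(y1-y2)| / 2
= |-1*(-3--15) + -20*(-15-1) + 0*(1--3)| / 2
= 154

154


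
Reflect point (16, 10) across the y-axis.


Reflection across y-axis: (x, y) -> (-x, y)
(16, 10) -> (-16, 10)

(-16, 10)


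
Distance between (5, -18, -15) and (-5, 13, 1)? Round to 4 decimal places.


d = sqrt((-5-5)^2 + (13--18)^2 + (1--15)^2) = 36.2905

36.2905


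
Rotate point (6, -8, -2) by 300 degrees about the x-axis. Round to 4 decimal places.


x' = 6
y' = -8*cos(300) - -2*sin(300) = -5.7321
z' = -8*sin(300) + -2*cos(300) = 5.9282

(6, -5.7321, 5.9282)


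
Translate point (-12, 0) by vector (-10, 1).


Translation: (x+dx, y+dy) = (-12+-10, 0+1) = (-22, 1)

(-22, 1)


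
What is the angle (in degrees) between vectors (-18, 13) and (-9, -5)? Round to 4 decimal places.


dot = -18*-9 + 13*-5 = 97
|u| = 22.2036, |v| = 10.2956
cos(angle) = 0.4243
angle = 64.8923 degrees

64.8923 degrees


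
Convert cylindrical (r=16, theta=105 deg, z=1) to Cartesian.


x = 16 * cos(105) = -4.1411
y = 16 * sin(105) = 15.4548
z = 1

(-4.1411, 15.4548, 1)


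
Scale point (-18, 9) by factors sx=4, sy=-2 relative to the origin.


Scaling: (x*sx, y*sy) = (-18*4, 9*-2) = (-72, -18)

(-72, -18)


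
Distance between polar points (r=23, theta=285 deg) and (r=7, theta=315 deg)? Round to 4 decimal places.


d = sqrt(r1^2 + r2^2 - 2*r1*r2*cos(t2-t1))
d = sqrt(23^2 + 7^2 - 2*23*7*cos(315-285)) = 17.2957

17.2957


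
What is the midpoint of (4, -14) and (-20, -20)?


Midpoint = ((4+-20)/2, (-14+-20)/2) = (-8, -17)

(-8, -17)


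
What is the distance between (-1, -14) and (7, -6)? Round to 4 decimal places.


d = sqrt((7--1)^2 + (-6--14)^2) = 11.3137

11.3137


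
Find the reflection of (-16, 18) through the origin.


Reflection through origin: (x, y) -> (-x, -y)
(-16, 18) -> (16, -18)

(16, -18)


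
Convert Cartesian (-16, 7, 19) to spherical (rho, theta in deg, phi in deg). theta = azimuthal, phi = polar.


rho = sqrt((-16)^2 + 7^2 + 19^2) = 25.807
theta = atan2(7, -16) = 156.3706 deg
phi = acos(19/25.807) = 42.5883 deg

rho = 25.807, theta = 156.3706 deg, phi = 42.5883 deg


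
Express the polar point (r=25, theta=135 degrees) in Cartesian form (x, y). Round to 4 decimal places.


x = 25 * cos(135) = -17.6777
y = 25 * sin(135) = 17.6777

(-17.6777, 17.6777)


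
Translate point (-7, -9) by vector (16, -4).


Translation: (x+dx, y+dy) = (-7+16, -9+-4) = (9, -13)

(9, -13)


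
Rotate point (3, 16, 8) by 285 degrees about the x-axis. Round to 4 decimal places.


x' = 3
y' = 16*cos(285) - 8*sin(285) = 11.8685
z' = 16*sin(285) + 8*cos(285) = -13.3843

(3, 11.8685, -13.3843)


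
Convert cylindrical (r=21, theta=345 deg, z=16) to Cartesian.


x = 21 * cos(345) = 20.2844
y = 21 * sin(345) = -5.4352
z = 16

(20.2844, -5.4352, 16)


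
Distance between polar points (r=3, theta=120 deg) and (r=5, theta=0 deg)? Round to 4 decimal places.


d = sqrt(r1^2 + r2^2 - 2*r1*r2*cos(t2-t1))
d = sqrt(3^2 + 5^2 - 2*3*5*cos(0-120)) = 7

7


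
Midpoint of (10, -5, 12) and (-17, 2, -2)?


Midpoint = ((10+-17)/2, (-5+2)/2, (12+-2)/2) = (-3.5, -1.5, 5)

(-3.5, -1.5, 5)


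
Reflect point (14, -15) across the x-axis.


Reflection across x-axis: (x, y) -> (x, -y)
(14, -15) -> (14, 15)

(14, 15)


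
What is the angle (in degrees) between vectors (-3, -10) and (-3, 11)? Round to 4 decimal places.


dot = -3*-3 + -10*11 = -101
|u| = 10.4403, |v| = 11.4018
cos(angle) = -0.8485
angle = 148.0456 degrees

148.0456 degrees


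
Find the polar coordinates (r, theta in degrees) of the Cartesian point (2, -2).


r = sqrt(2^2 + (-2)^2) = 2.8284
theta = atan2(-2, 2) = 315 degrees

r = 2.8284, theta = 315 degrees


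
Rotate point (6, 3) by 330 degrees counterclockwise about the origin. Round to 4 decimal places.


x' = 6*cos(330) - 3*sin(330) = 6.6962
y' = 6*sin(330) + 3*cos(330) = -0.4019

(6.6962, -0.4019)


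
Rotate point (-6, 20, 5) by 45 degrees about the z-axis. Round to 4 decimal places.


x' = -6*cos(45) - 20*sin(45) = -18.3848
y' = -6*sin(45) + 20*cos(45) = 9.8995
z' = 5

(-18.3848, 9.8995, 5)


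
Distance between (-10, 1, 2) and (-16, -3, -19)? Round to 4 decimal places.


d = sqrt((-16--10)^2 + (-3-1)^2 + (-19-2)^2) = 22.2036

22.2036


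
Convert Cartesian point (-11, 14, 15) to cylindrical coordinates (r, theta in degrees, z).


r = sqrt((-11)^2 + 14^2) = 17.8045
theta = atan2(14, -11) = 128.1572 deg
z = 15

r = 17.8045, theta = 128.1572 deg, z = 15


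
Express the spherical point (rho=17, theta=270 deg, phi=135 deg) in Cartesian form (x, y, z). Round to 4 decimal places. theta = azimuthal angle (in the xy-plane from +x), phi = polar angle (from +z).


x = 17 * sin(135) * cos(270) = 0
y = 17 * sin(135) * sin(270) = -12.0208
z = 17 * cos(135) = -12.0208

(0, -12.0208, -12.0208)


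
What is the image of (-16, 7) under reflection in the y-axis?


Reflection across y-axis: (x, y) -> (-x, y)
(-16, 7) -> (16, 7)

(16, 7)


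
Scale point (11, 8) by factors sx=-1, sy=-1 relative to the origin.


Scaling: (x*sx, y*sy) = (11*-1, 8*-1) = (-11, -8)

(-11, -8)


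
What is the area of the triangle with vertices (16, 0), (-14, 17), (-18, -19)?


Area = |x1(y2-y3) + x2(y3-y1) + x3(y1-y2)| / 2
= |16*(17--19) + -14*(-19-0) + -18*(0-17)| / 2
= 574

574


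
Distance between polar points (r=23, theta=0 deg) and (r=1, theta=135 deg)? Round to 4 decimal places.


d = sqrt(r1^2 + r2^2 - 2*r1*r2*cos(t2-t1))
d = sqrt(23^2 + 1^2 - 2*23*1*cos(135-0)) = 23.7176

23.7176


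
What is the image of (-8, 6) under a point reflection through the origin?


Reflection through origin: (x, y) -> (-x, -y)
(-8, 6) -> (8, -6)

(8, -6)


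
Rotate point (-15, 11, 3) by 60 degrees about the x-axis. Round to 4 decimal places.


x' = -15
y' = 11*cos(60) - 3*sin(60) = 2.9019
z' = 11*sin(60) + 3*cos(60) = 11.0263

(-15, 2.9019, 11.0263)


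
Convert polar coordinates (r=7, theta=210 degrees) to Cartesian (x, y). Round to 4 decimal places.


x = 7 * cos(210) = -6.0622
y = 7 * sin(210) = -3.5

(-6.0622, -3.5)


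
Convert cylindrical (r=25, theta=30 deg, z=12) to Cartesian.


x = 25 * cos(30) = 21.6506
y = 25 * sin(30) = 12.5
z = 12

(21.6506, 12.5, 12)


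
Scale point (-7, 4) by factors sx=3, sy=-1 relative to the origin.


Scaling: (x*sx, y*sy) = (-7*3, 4*-1) = (-21, -4)

(-21, -4)


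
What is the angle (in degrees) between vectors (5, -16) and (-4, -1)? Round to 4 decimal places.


dot = 5*-4 + -16*-1 = -4
|u| = 16.7631, |v| = 4.1231
cos(angle) = -0.0579
angle = 93.3178 degrees

93.3178 degrees


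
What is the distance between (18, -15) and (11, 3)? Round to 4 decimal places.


d = sqrt((11-18)^2 + (3--15)^2) = 19.3132

19.3132


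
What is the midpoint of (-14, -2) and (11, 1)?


Midpoint = ((-14+11)/2, (-2+1)/2) = (-1.5, -0.5)

(-1.5, -0.5)


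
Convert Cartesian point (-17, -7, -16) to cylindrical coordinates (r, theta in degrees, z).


r = sqrt((-17)^2 + (-7)^2) = 18.3848
theta = atan2(-7, -17) = 202.3801 deg
z = -16

r = 18.3848, theta = 202.3801 deg, z = -16


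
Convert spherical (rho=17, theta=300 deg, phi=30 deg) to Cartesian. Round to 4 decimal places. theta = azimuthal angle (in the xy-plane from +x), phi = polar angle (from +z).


x = 17 * sin(30) * cos(300) = 4.25
y = 17 * sin(30) * sin(300) = -7.3612
z = 17 * cos(30) = 14.7224

(4.25, -7.3612, 14.7224)


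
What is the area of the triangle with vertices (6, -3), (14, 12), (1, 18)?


Area = |x1(y2-y3) + x2(y3-y1) + x3(y1-y2)| / 2
= |6*(12-18) + 14*(18--3) + 1*(-3-12)| / 2
= 121.5

121.5


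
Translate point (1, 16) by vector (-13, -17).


Translation: (x+dx, y+dy) = (1+-13, 16+-17) = (-12, -1)

(-12, -1)


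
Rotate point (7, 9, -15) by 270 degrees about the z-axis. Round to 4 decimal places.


x' = 7*cos(270) - 9*sin(270) = 9
y' = 7*sin(270) + 9*cos(270) = -7
z' = -15

(9, -7, -15)


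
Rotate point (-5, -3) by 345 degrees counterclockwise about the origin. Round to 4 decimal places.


x' = -5*cos(345) - -3*sin(345) = -5.6061
y' = -5*sin(345) + -3*cos(345) = -1.6037

(-5.6061, -1.6037)


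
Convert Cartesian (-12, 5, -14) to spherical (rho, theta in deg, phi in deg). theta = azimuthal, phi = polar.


rho = sqrt((-12)^2 + 5^2 + (-14)^2) = 19.105
theta = atan2(5, -12) = 157.3801 deg
phi = acos(-14/19.105) = 137.1211 deg

rho = 19.105, theta = 157.3801 deg, phi = 137.1211 deg


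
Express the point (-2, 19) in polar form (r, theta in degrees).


r = sqrt((-2)^2 + 19^2) = 19.105
theta = atan2(19, -2) = 96.009 degrees

r = 19.105, theta = 96.009 degrees


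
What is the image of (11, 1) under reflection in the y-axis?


Reflection across y-axis: (x, y) -> (-x, y)
(11, 1) -> (-11, 1)

(-11, 1)


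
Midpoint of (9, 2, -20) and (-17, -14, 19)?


Midpoint = ((9+-17)/2, (2+-14)/2, (-20+19)/2) = (-4, -6, -0.5)

(-4, -6, -0.5)


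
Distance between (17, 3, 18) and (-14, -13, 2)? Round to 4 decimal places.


d = sqrt((-14-17)^2 + (-13-3)^2 + (2-18)^2) = 38.3797

38.3797


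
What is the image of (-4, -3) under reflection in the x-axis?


Reflection across x-axis: (x, y) -> (x, -y)
(-4, -3) -> (-4, 3)

(-4, 3)


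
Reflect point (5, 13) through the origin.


Reflection through origin: (x, y) -> (-x, -y)
(5, 13) -> (-5, -13)

(-5, -13)


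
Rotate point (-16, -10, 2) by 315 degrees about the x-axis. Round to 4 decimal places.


x' = -16
y' = -10*cos(315) - 2*sin(315) = -5.6569
z' = -10*sin(315) + 2*cos(315) = 8.4853

(-16, -5.6569, 8.4853)


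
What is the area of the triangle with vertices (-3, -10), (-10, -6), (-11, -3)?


Area = |x1(y2-y3) + x2(y3-y1) + x3(y1-y2)| / 2
= |-3*(-6--3) + -10*(-3--10) + -11*(-10--6)| / 2
= 8.5

8.5


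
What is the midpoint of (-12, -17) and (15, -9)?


Midpoint = ((-12+15)/2, (-17+-9)/2) = (1.5, -13)

(1.5, -13)


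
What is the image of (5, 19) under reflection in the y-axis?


Reflection across y-axis: (x, y) -> (-x, y)
(5, 19) -> (-5, 19)

(-5, 19)


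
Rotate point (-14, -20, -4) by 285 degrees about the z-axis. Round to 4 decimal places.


x' = -14*cos(285) - -20*sin(285) = -22.942
y' = -14*sin(285) + -20*cos(285) = 8.3466
z' = -4

(-22.942, 8.3466, -4)


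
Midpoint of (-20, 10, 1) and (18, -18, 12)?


Midpoint = ((-20+18)/2, (10+-18)/2, (1+12)/2) = (-1, -4, 6.5)

(-1, -4, 6.5)


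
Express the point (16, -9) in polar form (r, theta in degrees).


r = sqrt(16^2 + (-9)^2) = 18.3576
theta = atan2(-9, 16) = 330.6422 degrees

r = 18.3576, theta = 330.6422 degrees


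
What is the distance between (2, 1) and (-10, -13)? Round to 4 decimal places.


d = sqrt((-10-2)^2 + (-13-1)^2) = 18.4391

18.4391


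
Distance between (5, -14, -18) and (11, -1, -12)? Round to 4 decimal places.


d = sqrt((11-5)^2 + (-1--14)^2 + (-12--18)^2) = 15.5242

15.5242


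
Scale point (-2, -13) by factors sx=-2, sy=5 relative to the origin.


Scaling: (x*sx, y*sy) = (-2*-2, -13*5) = (4, -65)

(4, -65)


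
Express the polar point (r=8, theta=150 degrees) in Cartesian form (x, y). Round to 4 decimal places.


x = 8 * cos(150) = -6.9282
y = 8 * sin(150) = 4

(-6.9282, 4)


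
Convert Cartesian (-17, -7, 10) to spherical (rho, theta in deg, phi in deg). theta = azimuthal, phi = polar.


rho = sqrt((-17)^2 + (-7)^2 + 10^2) = 20.9284
theta = atan2(-7, -17) = 202.3801 deg
phi = acos(10/20.9284) = 61.457 deg

rho = 20.9284, theta = 202.3801 deg, phi = 61.457 deg
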